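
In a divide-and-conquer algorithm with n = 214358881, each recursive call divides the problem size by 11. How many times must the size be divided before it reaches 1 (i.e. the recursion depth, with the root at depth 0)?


Number of divisions = log_11(214358881)
Sizes: 214358881 -> 19487171 -> 1771561 -> 161051 -> 14641 -> 1331 -> 121 -> 11 -> 1 (8 divisions)
Recursion depth = 8


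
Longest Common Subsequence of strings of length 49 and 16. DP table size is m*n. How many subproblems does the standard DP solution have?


DP table indexed by positions in both strings.
First string: 49 positions
Second string: 16 positions
Total = 49 * 16 = 784


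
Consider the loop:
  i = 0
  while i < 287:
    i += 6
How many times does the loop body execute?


Starting at i = 0, each iteration adds 6.
Iterations until i >= 287:
  Iteration 1: i = 0 -> i = 6
  Iteration 2: i = 6 -> i = 12
  Iteration 3: i = 12 -> i = 18
  Iteration 4: i = 18 -> i = 24
  Iteration 5: i = 24 -> i = 30
  Iteration 6: i = 30 -> i = 36
  Iteration 7: i = 36 -> i = 42
  Iteration 8: i = 42 -> i = 48
  ... continuing ...
Total iterations = ceil(287/6) = 48


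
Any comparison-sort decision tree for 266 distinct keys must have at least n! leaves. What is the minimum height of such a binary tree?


A binary decision tree of height h has at most 2^h leaves and needs at least n! of them, so h >= ceil(log2(n!)).
266! is far too large to multiply out, so use Stirling's series:
  ln(n!) ~ n ln n - n + (1/2) ln(2 pi n) + 1/(12n)  (error below 1/(360 n^3), negligible here)
  ln(266) = 5.5834963
  n ln n = 266 * 5.5834963 = 1485.2100
  (1/2) ln(2 pi * 266) = (1/2) ln(1671.3273) = 3.7107
  1/(12*266) = 0.0003
  ln(266!) ~ 1485.2100 - 266 + 3.7107 + 0.0003 = 1222.9210
Convert to base 2: log2(266!) = 1222.9210 / ln 2 = 1222.9210 / 0.69314718 = 1764.3021
ceil(1764.3021) = 1765


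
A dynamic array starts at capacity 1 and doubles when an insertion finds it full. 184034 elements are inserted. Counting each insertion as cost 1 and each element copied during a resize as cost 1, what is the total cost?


n = 184034
Insertion costs: 184034
Resizes copy 1, 2, 4, ... up to the largest power of 2 that is <= n-1 = 184033, i.e. 131072.
Copy costs = 1 + 2 + 4 + 8 + 16 + 32 + 64 + 128 + 256 + 512 + 1024 + 2048 + 4096 + 8192 + 16384 + 32768 + 65536 + 131072 = 262143
Total = 184034 + 262143 = 446177


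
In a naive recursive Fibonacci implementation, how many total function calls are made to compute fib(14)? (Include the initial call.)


Let C(m) = total calls to evaluate fib(m). Then C(0)=C(1)=1, and
C(m) = 1 + C(m-1) + C(m-2) for m >= 2.
Build the table (each entry = 1 + previous two):
  C(0) = 1
  C(1) = 1
  C(2) = 1 + 1 + 1 = 3
  C(3) = 1 + 3 + 1 = 5
  C(4) = 1 + 5 + 3 = 9
  C(5) = 1 + 9 + 5 = 15
  C(6) = 1 + 15 + 9 = 25
  C(7) = 1 + 25 + 15 = 41
  C(8) = 1 + 41 + 25 = 67
  C(9) = 1 + 67 + 41 = 109
  C(10) = 1 + 109 + 67 = 177
  C(11) = 1 + 177 + 109 = 287
  C(12) = 1 + 287 + 177 = 465
  C(13) = 1 + 465 + 287 = 753
  C(14) = 1 + 753 + 465 = 1219
Total calls for fib(14) = 1219


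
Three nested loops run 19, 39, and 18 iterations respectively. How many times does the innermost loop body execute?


Loop 1 (outermost): 19 iterations
Loop 2 (middle): 39 iterations per outer
Loop 3 (innermost): 18 iterations per middle
Total = 19 * 39 * 18 = 13338


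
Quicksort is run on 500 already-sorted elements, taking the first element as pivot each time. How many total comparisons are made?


Sum of comparisons per partition:
499 + 498 + ... + 1 + 0
= 500 * (500 - 1) / 2
= 500 * 499 / 2
= 124750


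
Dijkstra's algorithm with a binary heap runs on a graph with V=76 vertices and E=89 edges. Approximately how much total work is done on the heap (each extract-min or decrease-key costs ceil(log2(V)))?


Dijkstra with a binary heap: each vertex is extracted once, each edge may relax once.
Each heap operation costs O(log V).
V + E = 76 + 89 = 165
ceil(log2(76)) = 7 (since 2^6 = 64 < 76 <= 128 = 2^7)
Total heap work = (V+E) * ceil(log2(V)) = 165 * 7 = 1155


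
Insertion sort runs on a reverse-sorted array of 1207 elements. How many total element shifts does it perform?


Sum of shifts = 1 + 2 + 3 + ... + 1206
= 1207 * 1206 / 2
= 1455642 / 2
= 727821


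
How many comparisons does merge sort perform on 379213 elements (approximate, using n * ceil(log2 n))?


Recursion depth: ceil(log2(379213)) = 19
Each recursion level merges n = 379213 elements
Total = 379213 * 19 = 7205047


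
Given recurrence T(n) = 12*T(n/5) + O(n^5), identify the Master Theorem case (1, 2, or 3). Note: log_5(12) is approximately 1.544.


Master Theorem parameters: a=12, b=5, c=5
log_b(a) = 1.544
Compare b^c with a: 5^5 = 3125 > 12, so c > log_b(a).
Comparing c=5 vs log_b(a)=1.544:
5 > 1.544 => Case 3
Result: T(n) = O(n^5)
Master Theorem case = 3


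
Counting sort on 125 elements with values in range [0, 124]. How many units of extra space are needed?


Output array size: 125 (to store sorted result)
Count array size: 125 (one slot per possible value, range 0 to 124)
Total extra space = 125 + 125 = 250


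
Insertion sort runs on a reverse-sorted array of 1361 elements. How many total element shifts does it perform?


Sum of shifts = 1 + 2 + 3 + ... + 1360
= 1361 * 1360 / 2
= 1850960 / 2
= 925480


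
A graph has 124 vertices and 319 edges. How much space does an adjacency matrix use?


Adjacency matrix: V x V grid of entries
Space = V^2 = 124^2 = 124 * 124 = 15376


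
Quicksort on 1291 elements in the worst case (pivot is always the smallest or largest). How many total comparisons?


In the worst case, each partition step picks the worst pivot:
  Partition 1: 1290 comparisons (n-1 elements to compare)
  Partition 2: 1289 comparisons
  Partition 3: 1288 comparisons
  Partition 4: 1287 comparisons
  Partition 5: 1286 comparisons
  ...
  Last partition: 0 comparisons
Total = (n-1) + (n-2) + ... + 1 + 0 = n*(n-1)/2
= 1291*1290/2 = 832695


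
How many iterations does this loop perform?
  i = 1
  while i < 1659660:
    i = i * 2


The loop variable doubles each iteration:
i = 1 -> 2 -> 4 -> 8 -> 16 -> 32 -> 64 -> 128 -> 256 -> 512 -> 1024 -> 2048 -> 4096 -> 8192 -> 16384 -> 32768 -> 65536 -> 131072 -> 262144 -> 524288 -> 1048576 -> 2097152 (stop, 2097152 >= 1659660)
Number of doublings = ceil(log2(1659660)) = 21


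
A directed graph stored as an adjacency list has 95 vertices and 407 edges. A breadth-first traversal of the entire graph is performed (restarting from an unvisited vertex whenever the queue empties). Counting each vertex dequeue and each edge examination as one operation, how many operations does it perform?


A full BFS traversal dequeues each vertex once and examines each edge once.
Vertex visits: 95
Edge visits: 407
V + E = 95 + 407 = 502


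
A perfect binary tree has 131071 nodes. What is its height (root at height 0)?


For a perfect binary tree of height h: n = 2^(h+1) - 1, so h = log2(n+1) - 1.
  n + 1 = 131072 = 2^17
  log2(131072) = 17
  height = 17 - 1 = 16


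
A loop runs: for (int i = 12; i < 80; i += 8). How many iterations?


Loop starts at i = 12, increments by 8, stops when i >= 80.
Number of iterations = ceil((80 - 12) / 8)
= ceil(68 / 8)
= 9


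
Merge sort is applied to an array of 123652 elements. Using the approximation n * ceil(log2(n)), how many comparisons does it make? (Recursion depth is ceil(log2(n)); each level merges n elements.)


Merge sort divides the array into halves recursively.
Number of levels = ceil(log2(123652)) = 17
At each level, approximately n = 123652 comparisons are needed for merging.
Total comparisons ~ n * ceil(log2(n)) = 123652 * 17 = 2102084


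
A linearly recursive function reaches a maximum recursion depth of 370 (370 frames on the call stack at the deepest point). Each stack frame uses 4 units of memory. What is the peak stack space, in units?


Maximum recursion depth = 370 frames
Memory per frame = 4 units
Total stack space = depth * frame_size
= 370 * 4 = 1480


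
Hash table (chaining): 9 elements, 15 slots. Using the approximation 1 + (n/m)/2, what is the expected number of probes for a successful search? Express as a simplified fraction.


Computing expected probes:
alpha = 9/15
= 1 + alpha/2
= 1 + 9/(2*15)
= (2*15 + 9) / (2*15)
= 39/30 = 13/10


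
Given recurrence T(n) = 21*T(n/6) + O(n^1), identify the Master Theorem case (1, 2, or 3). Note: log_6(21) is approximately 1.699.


Master Theorem parameters: a=21, b=6, c=1
log_b(a) = 1.699
Compare b^c with a: 6^1 = 6 < 21, so c < log_b(a).
Comparing c=1 vs log_b(a)=1.699:
1 < 1.699 => Case 1
Result: T(n) = O(n^(log_6 21)) ~ O(n^1.699)
Master Theorem case = 1


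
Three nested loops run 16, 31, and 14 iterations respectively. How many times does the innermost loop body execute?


Loop 1 (outermost): 16 iterations
Loop 2 (middle): 31 iterations per outer
Loop 3 (innermost): 14 iterations per middle
Total = 16 * 31 * 14 = 6944


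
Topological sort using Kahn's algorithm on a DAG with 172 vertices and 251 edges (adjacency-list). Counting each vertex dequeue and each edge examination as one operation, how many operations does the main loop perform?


Kahn's algorithm:
  1. Compute in-degrees: O(V + E)
  2. Process queue: each vertex dequeued once (O(V))
     each edge examined once (O(E))
Total = V + E = 172 + 251 = 423


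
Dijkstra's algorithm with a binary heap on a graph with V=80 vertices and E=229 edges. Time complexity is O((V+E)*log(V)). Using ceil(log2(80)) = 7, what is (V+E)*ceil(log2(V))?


Dijkstra with a binary heap: each vertex is extracted once, each edge may relax once.
Each heap operation costs O(log V).
V + E = 80 + 229 = 309
ceil(log2(80)) = 7 (since 2^6 = 64 < 80 <= 128 = 2^7)
Total heap work = (V+E) * ceil(log2(V)) = 309 * 7 = 2163


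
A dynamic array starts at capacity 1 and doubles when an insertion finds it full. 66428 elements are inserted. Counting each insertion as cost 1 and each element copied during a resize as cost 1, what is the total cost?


n = 66428
Insertion costs: 66428
Resizes copy 1, 2, 4, ... up to the largest power of 2 that is <= n-1 = 66427, i.e. 65536.
Copy costs = 1 + 2 + 4 + 8 + 16 + 32 + 64 + 128 + 256 + 512 + 1024 + 2048 + 4096 + 8192 + 16384 + 32768 + 65536 = 131071
Total = 66428 + 131071 = 197499


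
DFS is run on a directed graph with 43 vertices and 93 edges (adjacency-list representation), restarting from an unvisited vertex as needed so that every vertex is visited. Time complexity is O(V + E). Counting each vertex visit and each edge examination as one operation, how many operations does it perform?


A full DFS traversal processes each vertex exactly once (push/pop on stack).
Each directed edge is examined once.
V = 43, E = 93
V + E = 136


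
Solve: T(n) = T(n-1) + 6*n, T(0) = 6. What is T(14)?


Expanding the recurrence:
T(14) = T(13) + 6*14
       = T(12) + 6*13 + 6*14
       ...
       = T(0) + 6*(1 + 2 + ... + 14)
       = 6 + 6 * 14*15/2
       = 6 + 6 * 105
       = 6 + 630 = 636


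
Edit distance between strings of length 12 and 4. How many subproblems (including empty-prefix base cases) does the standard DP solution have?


The table includes base cases (empty prefixes).
Rows: (m+1) = 13
Columns: (n+1) = 5
Total = 13 * 5 = 65


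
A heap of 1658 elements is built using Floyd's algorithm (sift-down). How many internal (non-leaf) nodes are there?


Leaf nodes occupy roughly half the array.
Sift-down is called for each internal node, starting from the last one.
Internal nodes = floor(n/2) = floor(1658/2) = 829


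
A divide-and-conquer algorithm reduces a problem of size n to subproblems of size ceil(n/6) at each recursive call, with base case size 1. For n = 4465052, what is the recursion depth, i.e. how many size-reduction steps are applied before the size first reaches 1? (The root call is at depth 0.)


Each step divides the size by 6 (rounding up); after k steps the size is ceil(n/6^k), which equals 1 exactly when 6^k >= n.
So the depth is the smallest k with 6^k >= 4465052, i.e. ceil(log_6(4465052)).
6^8 = 1679616 < 4465052 <= 10077696 = 6^9
Recursion depth = 9


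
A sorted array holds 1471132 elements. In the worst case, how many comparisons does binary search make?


Halving sequence: 1471132 -> 735566 -> 367783 -> 183891 -> 91945 -> 45972 -> 22986 -> 11493 -> 5746 -> 2873 -> 1436 -> 718 -> 359 -> 179 -> 89 -> 44 -> 22 -> 11 -> 5 -> 2 -> 1
Number of halvings = 20
Max comparisons = 20 + 1 = 21


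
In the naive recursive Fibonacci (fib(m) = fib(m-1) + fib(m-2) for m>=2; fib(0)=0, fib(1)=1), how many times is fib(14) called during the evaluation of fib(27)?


Let N(m) = number of times fib(m) is called while evaluating fib(27).
N(27) = 1 (the initial call).
N(26) = 1 (only fib(27) calls it).
For 1 <= m <= 25: fib(m) is called by fib(m+1) and fib(m+2), so
  N(m) = N(m+1) + N(m+2).
fib(0) is called only by fib(2), so N(0) = N(2).
Walk down from m=27:
  N(27)=1, N(26)=1, N(25)=2, N(24)=3, N(23)=5, N(22)=8, N(21)=13, N(20)=21, N(19)=34, N(18)=55, N(17)=89, N(16)=144, N(15)=233, N(14)=377
N(14) = 377


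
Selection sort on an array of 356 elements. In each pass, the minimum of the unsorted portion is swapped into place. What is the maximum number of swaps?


Selection sort performs one swap per pass:
  Pass 1: find min in positions 0 to 355, swap with position 0
  Pass 2: find min in positions 1 to 355, swap with position 1
  Pass 3: find min in positions 2 to 355, swap with position 2
  Pass 4: find min in positions 3 to 355, swap with position 3
  Pass 5: find min in positions 4 to 355, swap with position 4
  ... (350 more passes)
Total passes (and swaps) = n - 1 = 356 - 1 = 355


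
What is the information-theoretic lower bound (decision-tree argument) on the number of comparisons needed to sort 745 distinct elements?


A binary decision tree of height h has at most 2^h leaves and needs at least n! of them, so h >= ceil(log2(n!)).
745! is far too large to multiply out, so use Stirling's series:
  ln(n!) ~ n ln n - n + (1/2) ln(2 pi n) + 1/(12n)  (error below 1/(360 n^3), negligible here)
  ln(745) = 6.6133842
  n ln n = 745 * 6.6133842 = 4926.9712
  (1/2) ln(2 pi * 745) = (1/2) ln(4680.9731) = 4.2256
  1/(12*745) = 0.0001
  ln(745!) ~ 4926.9712 - 745 + 4.2256 + 0.0001 = 4186.1969
Convert to base 2: log2(745!) = 4186.1969 / ln 2 = 4186.1969 / 0.69314718 = 6039.4055
ceil(6039.4055) = 6040


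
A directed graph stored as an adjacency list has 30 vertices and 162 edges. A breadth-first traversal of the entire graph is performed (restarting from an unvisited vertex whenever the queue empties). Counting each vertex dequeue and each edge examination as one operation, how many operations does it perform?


A full BFS traversal dequeues each vertex once and examines each edge once.
Vertex visits: 30
Edge visits: 162
V + E = 30 + 162 = 192


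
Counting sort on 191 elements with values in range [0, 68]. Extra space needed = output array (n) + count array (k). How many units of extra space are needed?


Output array size: 191 (to store sorted result)
Count array size: 69 (one slot per possible value, range 0 to 68)
Total extra space = 191 + 69 = 260


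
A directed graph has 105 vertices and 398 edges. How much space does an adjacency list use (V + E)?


Adjacency list: one list head per vertex + one entry per edge
Vertex heads: 105
Edge entries: 398
Total = 105 + 398 = 503


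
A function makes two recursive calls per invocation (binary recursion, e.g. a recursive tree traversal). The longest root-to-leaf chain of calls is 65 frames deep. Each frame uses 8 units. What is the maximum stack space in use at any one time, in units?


Binary recursion: the two calls run one after the other, so only one root-to-leaf chain of frames is on the stack at a time.
Maximum depth (longest chain) = 65 frames
Each frame = 8 units
Max stack space = 65 * 8 = 520


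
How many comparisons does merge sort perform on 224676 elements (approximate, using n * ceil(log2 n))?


Recursion depth: ceil(log2(224676)) = 18
Each recursion level merges n = 224676 elements
Total = 224676 * 18 = 4044168


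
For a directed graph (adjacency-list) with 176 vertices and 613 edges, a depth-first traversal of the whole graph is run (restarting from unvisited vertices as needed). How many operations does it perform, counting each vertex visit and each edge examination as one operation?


A full DFS traversal visits each vertex once and examines each edge once.
V = 176
E = 613
Sum = 176 + 613 = 789


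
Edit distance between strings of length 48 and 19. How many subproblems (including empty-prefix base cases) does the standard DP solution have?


The table includes base cases (empty prefixes).
Rows: (m+1) = 49
Columns: (n+1) = 20
Total = 49 * 20 = 980


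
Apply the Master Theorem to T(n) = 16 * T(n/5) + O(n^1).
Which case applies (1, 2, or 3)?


The Master Theorem: T(n) = a*T(n/b) + O(n^c)
  a = 16, b = 5, c = 1
log_b(a) = log_5(16) ~ 1.723
Compare b^c with a: 5^1 = 5 < 16, so c < log_b(a).
Since c < log_b(a), Case 1 applies.
T(n) = O(n^(log_5 16)) ~ O(n^1.723)
Master Theorem case = 1


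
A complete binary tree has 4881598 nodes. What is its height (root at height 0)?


In a complete binary tree, level k holds nodes 2^k .. 2^(k+1)-1 (1-indexed).
Height = floor(log2(n)) = floor(log2(4881598)) = 22
Check: 2^22 = 4194304 <= 4881598 < 8388608 = 2^23


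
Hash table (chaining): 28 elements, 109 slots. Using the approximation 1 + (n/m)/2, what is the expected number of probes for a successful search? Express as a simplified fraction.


Computing expected probes:
alpha = 28/109
= 1 + alpha/2
= 1 + 28/(2*109)
= (2*109 + 28) / (2*109)
= 246/218 = 123/109


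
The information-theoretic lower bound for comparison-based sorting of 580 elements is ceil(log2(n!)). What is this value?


A binary decision tree of height h has at most 2^h leaves and needs at least n! of them, so h >= ceil(log2(n!)).
580! is far too large to multiply out, so use Stirling's series:
  ln(n!) ~ n ln n - n + (1/2) ln(2 pi n) + 1/(12n)  (error below 1/(360 n^3), negligible here)
  ln(580) = 6.3630281
  n ln n = 580 * 6.3630281 = 3690.5563
  (1/2) ln(2 pi * 580) = (1/2) ln(3644.2475) = 4.1005
  1/(12*580) = 0.0001
  ln(580!) ~ 3690.5563 - 580 + 4.1005 + 0.0001 = 3114.6569
Convert to base 2: log2(580!) = 3114.6569 / ln 2 = 3114.6569 / 0.69314718 = 4493.5001
ceil(4493.5001) = 4494


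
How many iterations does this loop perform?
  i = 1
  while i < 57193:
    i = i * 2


The loop variable doubles each iteration:
i = 1 -> 2 -> 4 -> 8 -> 16 -> 32 -> 64 -> 128 -> 256 -> 512 -> 1024 -> 2048 -> 4096 -> 8192 -> 16384 -> 32768 -> 65536 (stop, 65536 >= 57193)
Number of doublings = ceil(log2(57193)) = 16


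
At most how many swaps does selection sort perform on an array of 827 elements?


Each of the 826 passes places one element in its final position.
Pass 1: swap minimum into position 0
Pass 2: swap minimum of remaining into position 1
...
Pass 826: last two elements, one swap
Maximum swaps = 827 - 1 = 826


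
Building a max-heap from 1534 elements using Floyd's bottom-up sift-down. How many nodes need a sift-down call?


In a heap of 1534 elements (0-indexed array):
  Last element index: 1533
  Parent of last element: floor((1533 - 1) / 2) = 766
  Internal nodes: indices 0 to 766
  Count = floor(1534/2) = 767


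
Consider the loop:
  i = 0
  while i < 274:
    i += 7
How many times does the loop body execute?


Starting at i = 0, each iteration adds 7.
Iterations until i >= 274:
  Iteration 1: i = 0 -> i = 7
  Iteration 2: i = 7 -> i = 14
  Iteration 3: i = 14 -> i = 21
  Iteration 4: i = 21 -> i = 28
  Iteration 5: i = 28 -> i = 35
  Iteration 6: i = 35 -> i = 42
  Iteration 7: i = 42 -> i = 49
  Iteration 8: i = 49 -> i = 56
  ... continuing ...
Total iterations = ceil(274/7) = 40


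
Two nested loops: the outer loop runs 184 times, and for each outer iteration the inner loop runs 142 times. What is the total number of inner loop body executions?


Outer loop: 184 iterations
Inner loop: 142 iterations per outer iteration
Total = 184 * 142 = 26128


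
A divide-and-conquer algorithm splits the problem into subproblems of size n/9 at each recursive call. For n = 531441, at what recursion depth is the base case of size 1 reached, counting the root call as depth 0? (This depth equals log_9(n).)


At each depth, the problem size is divided by 9:
  Depth 0: problem size = 531441
  Depth 1: problem size = 59049
  Depth 2: problem size = 6561
  Depth 3: problem size = 729
  Depth 4: problem size = 81
  Depth 5: problem size = 9
  Depth 6: problem size = 1 (base case)
The base case is reached at depth log_9(531441) = 6 (the tree has 7 levels counting depth 0, but the depth asked for is 6).
Recursion depth = 6


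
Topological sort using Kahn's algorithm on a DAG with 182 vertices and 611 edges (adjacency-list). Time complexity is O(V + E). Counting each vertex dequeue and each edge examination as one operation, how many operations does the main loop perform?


Kahn's algorithm:
  1. Compute in-degrees: O(V + E)
  2. Process queue: each vertex dequeued once (O(V))
     each edge examined once (O(E))
Total = V + E = 182 + 611 = 793


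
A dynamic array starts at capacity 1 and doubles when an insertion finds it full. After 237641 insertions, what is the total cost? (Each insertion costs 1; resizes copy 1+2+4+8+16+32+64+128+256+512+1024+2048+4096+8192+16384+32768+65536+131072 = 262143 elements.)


Insertion cost: 237641 (one per element)
Resizes occur just before inserting elements 2, 3, 5, 9, ...
Elements copied at each resize: 1 + 2 + 4 + 8 + 16 + 32 + 64 + 128 + 256 + 512 + 1024 + 2048 + 4096 + 8192 + 16384 + 32768 + 65536 + 131072
Sum of copies = 262143 (geometric series: 2^k - 1)
Total = 237641 + 262143 = 499784


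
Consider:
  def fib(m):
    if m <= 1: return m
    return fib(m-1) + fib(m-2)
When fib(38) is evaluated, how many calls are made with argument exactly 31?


Let N(m) = number of times fib(m) is called while evaluating fib(38).
N(38) = 1 (the initial call).
N(37) = 1 (only fib(38) calls it).
For 1 <= m <= 36: fib(m) is called by fib(m+1) and fib(m+2), so
  N(m) = N(m+1) + N(m+2).
fib(0) is called only by fib(2), so N(0) = N(2).
Walk down from m=38:
  N(38)=1, N(37)=1, N(36)=2, N(35)=3, N(34)=5, N(33)=8, N(32)=13, N(31)=21
N(31) = 21


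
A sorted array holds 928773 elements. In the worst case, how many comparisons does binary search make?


Halving sequence: 928773 -> 464386 -> 232193 -> 116096 -> 58048 -> 29024 -> 14512 -> 7256 -> 3628 -> 1814 -> 907 -> 453 -> 226 -> 113 -> 56 -> 28 -> 14 -> 7 -> 3 -> 1
Number of halvings = 19
Max comparisons = 19 + 1 = 20


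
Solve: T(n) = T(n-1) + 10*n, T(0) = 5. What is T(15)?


Expanding the recurrence:
T(15) = T(14) + 10*15
       = T(13) + 10*14 + 10*15
       ...
       = T(0) + 10*(1 + 2 + ... + 15)
       = 5 + 10 * 15*16/2
       = 5 + 10 * 120
       = 5 + 1200 = 1205


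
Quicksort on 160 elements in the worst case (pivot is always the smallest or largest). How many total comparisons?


In the worst case, each partition step picks the worst pivot:
  Partition 1: 159 comparisons (n-1 elements to compare)
  Partition 2: 158 comparisons
  Partition 3: 157 comparisons
  Partition 4: 156 comparisons
  Partition 5: 155 comparisons
  ...
  Last partition: 0 comparisons
Total = (n-1) + (n-2) + ... + 1 + 0 = n*(n-1)/2
= 160*159/2 = 12720


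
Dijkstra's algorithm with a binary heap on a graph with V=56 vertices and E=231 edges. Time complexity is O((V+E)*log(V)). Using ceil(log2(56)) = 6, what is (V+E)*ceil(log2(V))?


Dijkstra with a binary heap: each vertex is extracted once, each edge may relax once.
Each heap operation costs O(log V).
V + E = 56 + 231 = 287
ceil(log2(56)) = 6 (since 2^5 = 32 < 56 <= 64 = 2^6)
Total heap work = (V+E) * ceil(log2(V)) = 287 * 6 = 1722


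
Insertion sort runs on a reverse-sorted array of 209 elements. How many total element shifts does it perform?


Sum of shifts = 1 + 2 + 3 + ... + 208
= 209 * 208 / 2
= 43472 / 2
= 21736


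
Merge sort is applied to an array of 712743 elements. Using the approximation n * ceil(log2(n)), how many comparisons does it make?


Merge sort divides the array into halves recursively.
Number of levels = ceil(log2(712743)) = 20
At each level, approximately n = 712743 comparisons are needed for merging.
Total comparisons ~ n * ceil(log2(n)) = 712743 * 20 = 14254860


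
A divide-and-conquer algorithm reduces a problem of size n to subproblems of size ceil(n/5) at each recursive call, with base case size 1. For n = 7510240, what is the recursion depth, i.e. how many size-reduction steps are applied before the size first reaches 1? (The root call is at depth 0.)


Each step divides the size by 5 (rounding up); after k steps the size is ceil(n/5^k), which equals 1 exactly when 5^k >= n.
So the depth is the smallest k with 5^k >= 7510240, i.e. ceil(log_5(7510240)).
5^9 = 1953125 < 7510240 <= 9765625 = 5^10
Recursion depth = 10


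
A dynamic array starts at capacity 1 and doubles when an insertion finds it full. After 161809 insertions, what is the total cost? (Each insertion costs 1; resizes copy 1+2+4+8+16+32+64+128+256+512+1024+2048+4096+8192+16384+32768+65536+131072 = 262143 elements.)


Insertion cost: 161809 (one per element)
Resizes occur just before inserting elements 2, 3, 5, 9, ...
Elements copied at each resize: 1 + 2 + 4 + 8 + 16 + 32 + 64 + 128 + 256 + 512 + 1024 + 2048 + 4096 + 8192 + 16384 + 32768 + 65536 + 131072
Sum of copies = 262143 (geometric series: 2^k - 1)
Total = 161809 + 262143 = 423952


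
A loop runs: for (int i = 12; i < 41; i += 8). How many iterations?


Loop starts at i = 12, increments by 8, stops when i >= 41.
Number of iterations = ceil((41 - 12) / 8)
= ceil(29 / 8)
= 4


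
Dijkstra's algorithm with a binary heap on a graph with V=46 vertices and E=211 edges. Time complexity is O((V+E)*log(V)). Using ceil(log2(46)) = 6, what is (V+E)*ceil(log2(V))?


Dijkstra with a binary heap: each vertex is extracted once, each edge may relax once.
Each heap operation costs O(log V).
V + E = 46 + 211 = 257
ceil(log2(46)) = 6 (since 2^5 = 32 < 46 <= 64 = 2^6)
Total heap work = (V+E) * ceil(log2(V)) = 257 * 6 = 1542


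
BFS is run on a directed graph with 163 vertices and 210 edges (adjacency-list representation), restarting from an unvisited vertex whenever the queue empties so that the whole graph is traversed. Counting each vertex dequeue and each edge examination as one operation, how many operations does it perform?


A full BFS traversal dequeues each vertex exactly once and examines each directed edge exactly once.
V = 163 (vertex processing cost)
E = 210 (edge examination cost)
Total operations proportional to V + E = 163 + 210 = 373


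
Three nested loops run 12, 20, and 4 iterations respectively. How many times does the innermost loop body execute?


Loop 1 (outermost): 12 iterations
Loop 2 (middle): 20 iterations per outer
Loop 3 (innermost): 4 iterations per middle
Total = 12 * 20 * 4 = 960


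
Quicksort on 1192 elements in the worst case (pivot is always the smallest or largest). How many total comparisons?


In the worst case, each partition step picks the worst pivot:
  Partition 1: 1191 comparisons (n-1 elements to compare)
  Partition 2: 1190 comparisons
  Partition 3: 1189 comparisons
  Partition 4: 1188 comparisons
  Partition 5: 1187 comparisons
  ...
  Last partition: 0 comparisons
Total = (n-1) + (n-2) + ... + 1 + 0 = n*(n-1)/2
= 1192*1191/2 = 709836


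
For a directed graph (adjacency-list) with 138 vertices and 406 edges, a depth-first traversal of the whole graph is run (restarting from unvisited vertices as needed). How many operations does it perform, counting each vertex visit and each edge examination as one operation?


A full DFS traversal visits each vertex once and examines each edge once.
V = 138
E = 406
Sum = 138 + 406 = 544


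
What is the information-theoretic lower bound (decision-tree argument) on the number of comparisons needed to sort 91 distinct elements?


A binary decision tree of height h has at most 2^h leaves and needs at least n! of them, so h >= ceil(log2(n!)).
91! is far too large to multiply out, so use Stirling's series:
  ln(n!) ~ n ln n - n + (1/2) ln(2 pi n) + 1/(12n)  (error below 1/(360 n^3), negligible here)
  ln(91) = 4.5108595
  n ln n = 91 * 4.5108595 = 410.4882
  (1/2) ln(2 pi * 91) = (1/2) ln(571.7699) = 3.1744
  1/(12*91) = 0.0009
  ln(91!) ~ 410.4882 - 91 + 3.1744 + 0.0009 = 322.6635
Convert to base 2: log2(91!) = 322.6635 / ln 2 = 322.6635 / 0.69314718 = 465.5050
ceil(465.5050) = 466


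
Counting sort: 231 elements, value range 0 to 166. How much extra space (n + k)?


n = 231 (output array)
k = 167 (count array for 167 distinct values)
Extra space = 231 + 167 = 398


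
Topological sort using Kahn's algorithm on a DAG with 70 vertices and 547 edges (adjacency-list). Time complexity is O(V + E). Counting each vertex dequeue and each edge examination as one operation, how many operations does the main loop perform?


Kahn's algorithm:
  1. Compute in-degrees: O(V + E)
  2. Process queue: each vertex dequeued once (O(V))
     each edge examined once (O(E))
Total = V + E = 70 + 547 = 617


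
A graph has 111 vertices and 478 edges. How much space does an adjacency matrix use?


Adjacency matrix: V x V grid of entries
Space = V^2 = 111^2 = 111 * 111 = 12321


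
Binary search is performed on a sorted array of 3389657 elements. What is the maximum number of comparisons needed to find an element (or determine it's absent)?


Binary search halves the search space each comparison:
  Step 1: search space = 3389657 -> 1694828
  Step 2: search space = 1694828 -> 847414
  Step 3: search space = 847414 -> 423707
  Step 4: search space = 423707 -> 211853
  Step 5: search space = 211853 -> 105926
  Step 6: search space = 105926 -> 52963
  Step 7: search space = 52963 -> 26481
  Step 8: search space = 26481 -> 13240
  Step 9: search space = 13240 -> 6620
  Step 10: search space = 6620 -> 3310
  Step 11: search space = 3310 -> 1655
  Step 12: search space = 1655 -> 827
  Step 13: search space = 827 -> 413
  Step 14: search space = 413 -> 206
  Step 15: search space = 206 -> 103
  Step 16: search space = 103 -> 51
  Step 17: search space = 51 -> 25
  Step 18: search space = 25 -> 12
  Step 19: search space = 12 -> 6
  Step 20: search space = 6 -> 3
  Step 21: search space = 3 -> 1
  Step 22: search space = 1 (final check)
Maximum comparisons = floor(log2(3389657)) + 1 = 21 + 1 = 22


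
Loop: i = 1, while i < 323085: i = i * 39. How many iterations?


i multiplies by 39 each step:
i = 1 -> 39 -> 1521 -> 59319 -> 2313441 (stop)
Iterations = ceil(log_39(323085)) = 4


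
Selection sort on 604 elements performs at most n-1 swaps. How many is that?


Each of the 603 passes places one element in its final position.
Pass 1: swap minimum into position 0
Pass 2: swap minimum of remaining into position 1
...
Pass 603: last two elements, one swap
Maximum swaps = 604 - 1 = 603


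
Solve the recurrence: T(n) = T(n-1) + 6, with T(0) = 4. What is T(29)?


Unrolling the recurrence:
T(29) = T(28) + 6
       = T(27) + 6 + 6
       = T(26) + 6*3
       ...
       = T(0) + 6*29
       = 4 + 174 = 178


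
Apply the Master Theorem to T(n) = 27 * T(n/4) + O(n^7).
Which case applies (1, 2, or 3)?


The Master Theorem: T(n) = a*T(n/b) + O(n^c)
  a = 27, b = 4, c = 7
log_b(a) = log_4(27) ~ 2.377
Compare b^c with a: 4^7 = 16384 > 27, so c > log_b(a).
Since c > log_b(a), Case 3 applies.
T(n) = O(n^7)
Master Theorem case = 3


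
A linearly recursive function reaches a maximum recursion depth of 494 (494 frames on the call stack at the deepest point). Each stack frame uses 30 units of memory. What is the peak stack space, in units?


Maximum recursion depth = 494 frames
Memory per frame = 30 units
Total stack space = depth * frame_size
= 494 * 30 = 14820


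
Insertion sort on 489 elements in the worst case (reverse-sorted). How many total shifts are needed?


In the worst case (reverse-sorted), each element shifts past all previous:
  Element 1: 1 shifts
  Element 2: 2 shifts
  Element 3: 3 shifts
  Element 4: 4 shifts
  Element 5: 5 shifts
  ...
  Element 488: 488 shifts
Total = 1 + 2 + ... + 488
= 489*(489-1)/2 = 119316


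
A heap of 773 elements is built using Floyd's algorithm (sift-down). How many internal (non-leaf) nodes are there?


Leaf nodes occupy roughly half the array.
Sift-down is called for each internal node, starting from the last one.
Internal nodes = floor(n/2) = floor(773/2) = 386


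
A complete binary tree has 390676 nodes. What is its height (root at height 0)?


In a complete binary tree, level k holds nodes 2^k .. 2^(k+1)-1 (1-indexed).
Height = floor(log2(n)) = floor(log2(390676)) = 18
Check: 2^18 = 262144 <= 390676 < 524288 = 2^19


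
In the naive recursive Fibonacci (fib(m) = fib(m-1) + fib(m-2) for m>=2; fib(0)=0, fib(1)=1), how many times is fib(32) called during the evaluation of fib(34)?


Let N(m) = number of times fib(m) is called while evaluating fib(34).
N(34) = 1 (the initial call).
N(33) = 1 (only fib(34) calls it).
For 1 <= m <= 32: fib(m) is called by fib(m+1) and fib(m+2), so
  N(m) = N(m+1) + N(m+2).
fib(0) is called only by fib(2), so N(0) = N(2).
Walk down from m=34:
  N(34)=1, N(33)=1, N(32)=2
N(32) = 2


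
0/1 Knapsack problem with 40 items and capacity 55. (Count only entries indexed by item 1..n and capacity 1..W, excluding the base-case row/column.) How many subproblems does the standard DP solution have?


The DP table is indexed by (item, capacity).
Rows: 40 items
Columns: 55 capacity values (1 to W)
Total subproblems = 40 * 55 = 2200


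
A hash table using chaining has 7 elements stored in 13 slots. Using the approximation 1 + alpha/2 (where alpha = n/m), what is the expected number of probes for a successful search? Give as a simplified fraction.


Load factor alpha = n/m = 7/13
Expected probes = 1 + alpha/2 = 1 + 7/(2*13)
= 1 + 7/26
= 26/26 + 7/26
= 33/26


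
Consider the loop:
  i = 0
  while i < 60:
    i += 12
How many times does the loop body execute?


Starting at i = 0, each iteration adds 12.
Iterations until i >= 60:
  Iteration 1: i = 0 -> i = 12
  Iteration 2: i = 12 -> i = 24
  Iteration 3: i = 24 -> i = 36
  Iteration 4: i = 36 -> i = 48
  Iteration 5: i = 48 -> i = 60
Total iterations = ceil(60/12) = 5


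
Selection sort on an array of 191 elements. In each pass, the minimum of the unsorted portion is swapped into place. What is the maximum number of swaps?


Selection sort performs one swap per pass:
  Pass 1: find min in positions 0 to 190, swap with position 0
  Pass 2: find min in positions 1 to 190, swap with position 1
  Pass 3: find min in positions 2 to 190, swap with position 2
  Pass 4: find min in positions 3 to 190, swap with position 3
  Pass 5: find min in positions 4 to 190, swap with position 4
  ... (185 more passes)
Total passes (and swaps) = n - 1 = 191 - 1 = 190


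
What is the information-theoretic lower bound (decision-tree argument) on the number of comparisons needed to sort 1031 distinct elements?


A binary decision tree of height h has at most 2^h leaves and needs at least n! of them, so h >= ceil(log2(n!)).
1031! is far too large to multiply out, so use Stirling's series:
  ln(n!) ~ n ln n - n + (1/2) ln(2 pi n) + 1/(12n)  (error below 1/(360 n^3), negligible here)
  ln(1031) = 6.9382845
  n ln n = 1031 * 6.9382845 = 7153.3713
  (1/2) ln(2 pi * 1031) = (1/2) ln(6477.9641) = 4.3881
  1/(12*1031) = 0.0001
  ln(1031!) ~ 7153.3713 - 1031 + 4.3881 + 0.0001 = 6126.7595
Convert to base 2: log2(1031!) = 6126.7595 / ln 2 = 6126.7595 / 0.69314718 = 8839.0456
ceil(8839.0456) = 8840


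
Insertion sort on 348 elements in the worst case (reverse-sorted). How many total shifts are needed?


In the worst case (reverse-sorted), each element shifts past all previous:
  Element 1: 1 shifts
  Element 2: 2 shifts
  Element 3: 3 shifts
  Element 4: 4 shifts
  Element 5: 5 shifts
  ...
  Element 347: 347 shifts
Total = 1 + 2 + ... + 347
= 348*(348-1)/2 = 60378


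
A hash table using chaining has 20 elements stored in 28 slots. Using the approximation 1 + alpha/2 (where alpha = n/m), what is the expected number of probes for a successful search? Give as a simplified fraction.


Load factor alpha = n/m = 20/28
Expected probes = 1 + alpha/2 = 1 + 20/(2*28)
= 1 + 20/56
= 56/56 + 20/56
= 76/56
Simplify: 19/14


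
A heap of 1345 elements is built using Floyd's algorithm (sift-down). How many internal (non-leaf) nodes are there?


Leaf nodes occupy roughly half the array.
Sift-down is called for each internal node, starting from the last one.
Internal nodes = floor(n/2) = floor(1345/2) = 672


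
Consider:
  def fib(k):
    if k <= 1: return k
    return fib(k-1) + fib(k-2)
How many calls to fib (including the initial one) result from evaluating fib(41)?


Let C(m) = total calls to evaluate fib(m). Then C(0)=C(1)=1, and
C(m) = 1 + C(m-1) + C(m-2) for m >= 2.
Build the table (each entry = 1 + previous two):
  C(0) = 1
  C(1) = 1
  C(2) = 1 + 1 + 1 = 3
  C(3) = 1 + 3 + 1 = 5
  C(4) = 1 + 5 + 3 = 9
  C(5) = 1 + 9 + 5 = 15
  C(6) = 1 + 15 + 9 = 25
  C(7) = 1 + 25 + 15 = 41
  C(8) = 1 + 41 + 25 = 67
  C(9) = 1 + 67 + 41 = 109
  C(10) = 1 + 109 + 67 = 177
  C(11) = 1 + 177 + 109 = 287
  C(12) = 1 + 287 + 177 = 465
  C(13) = 1 + 465 + 287 = 753
  C(14) = 1 + 753 + 465 = 1219
  C(15) = 1 + 1219 + 753 = 1973
  C(16) = 1 + 1973 + 1219 = 3193
  C(17) = 1 + 3193 + 1973 = 5167
  C(18) = 1 + 5167 + 3193 = 8361
  C(19) = 1 + 8361 + 5167 = 13529
  C(20) = 1 + 13529 + 8361 = 21891
  C(21) = 1 + 21891 + 13529 = 35421
  C(22) = 1 + 35421 + 21891 = 57313
  C(23) = 1 + 57313 + 35421 = 92735
  C(24) = 1 + 92735 + 57313 = 150049
  C(25) = 1 + 150049 + 92735 = 242785
  C(26) = 1 + 242785 + 150049 = 392835
  C(27) = 1 + 392835 + 242785 = 635621
  C(28) = 1 + 635621 + 392835 = 1028457
  C(29) = 1 + 1028457 + 635621 = 1664079
  C(30) = 1 + 1664079 + 1028457 = 2692537
  C(31) = 1 + 2692537 + 1664079 = 4356617
  C(32) = 1 + 4356617 + 2692537 = 7049155
  C(33) = 1 + 7049155 + 4356617 = 11405773
  C(34) = 1 + 11405773 + 7049155 = 18454929
  C(35) = 1 + 18454929 + 11405773 = 29860703
  C(36) = 1 + 29860703 + 18454929 = 48315633
  C(37) = 1 + 48315633 + 29860703 = 78176337
  C(38) = 1 + 78176337 + 48315633 = 126491971
  C(39) = 1 + 126491971 + 78176337 = 204668309
  C(40) = 1 + 204668309 + 126491971 = 331160281
  C(41) = 1 + 331160281 + 204668309 = 535828591
Total calls for fib(41) = 535828591


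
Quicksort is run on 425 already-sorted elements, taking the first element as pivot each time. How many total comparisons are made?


Sum of comparisons per partition:
424 + 423 + ... + 1 + 0
= 425 * (425 - 1) / 2
= 425 * 424 / 2
= 90100


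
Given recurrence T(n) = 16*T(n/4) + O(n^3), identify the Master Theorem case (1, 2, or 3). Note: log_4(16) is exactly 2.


Master Theorem parameters: a=16, b=4, c=3
log_b(a) = 2
Compare b^c with a: 4^3 = 64 > 16, so c > log_b(a).
Comparing c=3 vs log_b(a)=2:
3 > 2 => Case 3
Result: T(n) = O(n^3)
Master Theorem case = 3


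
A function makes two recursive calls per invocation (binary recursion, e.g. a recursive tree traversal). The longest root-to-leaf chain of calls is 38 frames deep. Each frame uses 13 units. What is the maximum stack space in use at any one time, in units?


Binary recursion: the two calls run one after the other, so only one root-to-leaf chain of frames is on the stack at a time.
Maximum depth (longest chain) = 38 frames
Each frame = 13 units
Max stack space = 38 * 13 = 494


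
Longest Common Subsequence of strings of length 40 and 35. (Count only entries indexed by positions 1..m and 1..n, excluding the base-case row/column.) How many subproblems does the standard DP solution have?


DP table indexed by positions in both strings.
First string: 40 positions
Second string: 35 positions
Total = 40 * 35 = 1400
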